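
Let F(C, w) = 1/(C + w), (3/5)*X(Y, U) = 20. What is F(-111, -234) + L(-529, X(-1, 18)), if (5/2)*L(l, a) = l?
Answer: -73003/345 ≈ -211.60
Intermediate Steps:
X(Y, U) = 100/3 (X(Y, U) = (5/3)*20 = 100/3)
L(l, a) = 2*l/5
F(-111, -234) + L(-529, X(-1, 18)) = 1/(-111 - 234) + (⅖)*(-529) = 1/(-345) - 1058/5 = -1/345 - 1058/5 = -73003/345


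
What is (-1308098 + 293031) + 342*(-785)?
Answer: -1283537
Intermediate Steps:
(-1308098 + 293031) + 342*(-785) = -1015067 - 268470 = -1283537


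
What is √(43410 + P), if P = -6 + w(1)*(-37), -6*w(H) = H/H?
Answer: √1562766/6 ≈ 208.35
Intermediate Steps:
w(H) = -⅙ (w(H) = -H/(6*H) = -⅙*1 = -⅙)
P = ⅙ (P = -6 - ⅙*(-37) = -6 + 37/6 = ⅙ ≈ 0.16667)
√(43410 + P) = √(43410 + ⅙) = √(260461/6) = √1562766/6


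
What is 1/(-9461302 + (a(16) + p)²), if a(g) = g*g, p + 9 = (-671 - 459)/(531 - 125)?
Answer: -41209/387433014342 ≈ -1.0636e-7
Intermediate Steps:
p = -2392/203 (p = -9 + (-671 - 459)/(531 - 125) = -9 - 1130/406 = -9 - 1130*1/406 = -9 - 565/203 = -2392/203 ≈ -11.783)
a(g) = g²
1/(-9461302 + (a(16) + p)²) = 1/(-9461302 + (16² - 2392/203)²) = 1/(-9461302 + (256 - 2392/203)²) = 1/(-9461302 + (49576/203)²) = 1/(-9461302 + 2457779776/41209) = 1/(-387433014342/41209) = -41209/387433014342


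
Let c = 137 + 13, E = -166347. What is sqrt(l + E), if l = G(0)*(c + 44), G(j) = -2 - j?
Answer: I*sqrt(166735) ≈ 408.33*I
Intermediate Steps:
c = 150
l = -388 (l = (-2 - 1*0)*(150 + 44) = (-2 + 0)*194 = -2*194 = -388)
sqrt(l + E) = sqrt(-388 - 166347) = sqrt(-166735) = I*sqrt(166735)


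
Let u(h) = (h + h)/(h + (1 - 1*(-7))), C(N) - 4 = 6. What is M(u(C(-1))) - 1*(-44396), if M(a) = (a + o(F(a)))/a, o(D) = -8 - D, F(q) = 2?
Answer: 44388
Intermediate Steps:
C(N) = 10 (C(N) = 4 + 6 = 10)
u(h) = 2*h/(8 + h) (u(h) = (2*h)/(h + (1 + 7)) = (2*h)/(h + 8) = (2*h)/(8 + h) = 2*h/(8 + h))
M(a) = (-10 + a)/a (M(a) = (a + (-8 - 1*2))/a = (a + (-8 - 2))/a = (a - 10)/a = (-10 + a)/a)
M(u(C(-1))) - 1*(-44396) = (-10 + 2*10/(8 + 10))/((2*10/(8 + 10))) - 1*(-44396) = (-10 + 2*10/18)/((2*10/18)) + 44396 = (-10 + 2*10*(1/18))/((2*10*(1/18))) + 44396 = (-10 + 10/9)/(10/9) + 44396 = (9/10)*(-80/9) + 44396 = -8 + 44396 = 44388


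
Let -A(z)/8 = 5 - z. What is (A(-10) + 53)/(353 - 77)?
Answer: -67/276 ≈ -0.24275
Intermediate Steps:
A(z) = -40 + 8*z (A(z) = -8*(5 - z) = -40 + 8*z)
(A(-10) + 53)/(353 - 77) = ((-40 + 8*(-10)) + 53)/(353 - 77) = ((-40 - 80) + 53)/276 = (-120 + 53)*(1/276) = -67*1/276 = -67/276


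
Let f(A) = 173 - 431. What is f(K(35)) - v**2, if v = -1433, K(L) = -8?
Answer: -2053747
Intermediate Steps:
f(A) = -258
f(K(35)) - v**2 = -258 - 1*(-1433)**2 = -258 - 1*2053489 = -258 - 2053489 = -2053747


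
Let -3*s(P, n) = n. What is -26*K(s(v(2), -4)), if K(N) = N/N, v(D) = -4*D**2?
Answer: -26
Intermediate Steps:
s(P, n) = -n/3
K(N) = 1
-26*K(s(v(2), -4)) = -26*1 = -26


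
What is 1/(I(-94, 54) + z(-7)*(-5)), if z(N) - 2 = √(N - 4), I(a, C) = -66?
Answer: I/(-76*I + 5*√11) ≈ -0.01256 + 0.0027406*I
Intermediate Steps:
z(N) = 2 + √(-4 + N) (z(N) = 2 + √(N - 4) = 2 + √(-4 + N))
1/(I(-94, 54) + z(-7)*(-5)) = 1/(-66 + (2 + √(-4 - 7))*(-5)) = 1/(-66 + (2 + √(-11))*(-5)) = 1/(-66 + (2 + I*√11)*(-5)) = 1/(-66 + (-10 - 5*I*√11)) = 1/(-76 - 5*I*√11)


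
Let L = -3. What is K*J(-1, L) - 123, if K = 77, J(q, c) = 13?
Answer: 878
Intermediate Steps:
K*J(-1, L) - 123 = 77*13 - 123 = 1001 - 123 = 878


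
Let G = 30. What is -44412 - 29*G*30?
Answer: -70512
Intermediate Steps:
-44412 - 29*G*30 = -44412 - 29*30*30 = -44412 - 870*30 = -44412 - 1*26100 = -44412 - 26100 = -70512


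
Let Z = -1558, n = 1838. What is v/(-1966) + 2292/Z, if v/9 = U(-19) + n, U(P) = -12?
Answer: -7527561/765757 ≈ -9.8302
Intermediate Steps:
v = 16434 (v = 9*(-12 + 1838) = 9*1826 = 16434)
v/(-1966) + 2292/Z = 16434/(-1966) + 2292/(-1558) = 16434*(-1/1966) + 2292*(-1/1558) = -8217/983 - 1146/779 = -7527561/765757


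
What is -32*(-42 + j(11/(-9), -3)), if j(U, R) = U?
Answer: 12448/9 ≈ 1383.1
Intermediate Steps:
-32*(-42 + j(11/(-9), -3)) = -32*(-42 + 11/(-9)) = -32*(-42 + 11*(-1/9)) = -32*(-42 - 11/9) = -32*(-389/9) = 12448/9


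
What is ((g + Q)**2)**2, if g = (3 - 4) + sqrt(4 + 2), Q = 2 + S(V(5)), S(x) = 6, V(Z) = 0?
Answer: (7 + sqrt(6))**4 ≈ 7973.2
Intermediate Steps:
Q = 8 (Q = 2 + 6 = 8)
g = -1 + sqrt(6) ≈ 1.4495
((g + Q)**2)**2 = (((-1 + sqrt(6)) + 8)**2)**2 = ((7 + sqrt(6))**2)**2 = (7 + sqrt(6))**4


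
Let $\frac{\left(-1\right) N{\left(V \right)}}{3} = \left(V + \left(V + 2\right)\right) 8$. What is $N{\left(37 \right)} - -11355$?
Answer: $9531$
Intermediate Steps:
$N{\left(V \right)} = -48 - 48 V$ ($N{\left(V \right)} = - 3 \left(V + \left(V + 2\right)\right) 8 = - 3 \left(V + \left(2 + V\right)\right) 8 = - 3 \left(2 + 2 V\right) 8 = - 3 \left(16 + 16 V\right) = -48 - 48 V$)
$N{\left(37 \right)} - -11355 = \left(-48 - 1776\right) - -11355 = \left(-48 - 1776\right) + 11355 = -1824 + 11355 = 9531$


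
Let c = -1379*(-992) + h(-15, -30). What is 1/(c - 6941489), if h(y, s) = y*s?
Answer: -1/5573071 ≈ -1.7943e-7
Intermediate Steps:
h(y, s) = s*y
c = 1368418 (c = -1379*(-992) - 30*(-15) = 1367968 + 450 = 1368418)
1/(c - 6941489) = 1/(1368418 - 6941489) = 1/(-5573071) = -1/5573071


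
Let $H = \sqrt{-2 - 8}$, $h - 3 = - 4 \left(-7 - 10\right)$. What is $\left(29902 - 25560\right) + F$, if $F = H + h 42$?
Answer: $7324 + i \sqrt{10} \approx 7324.0 + 3.1623 i$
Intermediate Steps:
$h = 71$ ($h = 3 - 4 \left(-7 - 10\right) = 3 - -68 = 3 + 68 = 71$)
$H = i \sqrt{10}$ ($H = \sqrt{-10} = i \sqrt{10} \approx 3.1623 i$)
$F = 2982 + i \sqrt{10}$ ($F = i \sqrt{10} + 71 \cdot 42 = i \sqrt{10} + 2982 = 2982 + i \sqrt{10} \approx 2982.0 + 3.1623 i$)
$\left(29902 - 25560\right) + F = \left(29902 - 25560\right) + \left(2982 + i \sqrt{10}\right) = 4342 + \left(2982 + i \sqrt{10}\right) = 7324 + i \sqrt{10}$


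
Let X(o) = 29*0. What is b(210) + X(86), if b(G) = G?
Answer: 210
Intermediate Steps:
X(o) = 0
b(210) + X(86) = 210 + 0 = 210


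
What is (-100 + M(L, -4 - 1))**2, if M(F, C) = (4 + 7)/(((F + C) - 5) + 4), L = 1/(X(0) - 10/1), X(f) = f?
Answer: 38564100/3721 ≈ 10364.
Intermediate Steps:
L = -1/10 (L = 1/(0 - 10/1) = 1/(0 - 10*1) = 1/(0 - 10) = 1/(-10) = -1/10 ≈ -0.10000)
M(F, C) = 11/(-1 + C + F) (M(F, C) = 11/(((C + F) - 5) + 4) = 11/((-5 + C + F) + 4) = 11/(-1 + C + F))
(-100 + M(L, -4 - 1))**2 = (-100 + 11/(-1 + (-4 - 1) - 1/10))**2 = (-100 + 11/(-1 - 5 - 1/10))**2 = (-100 + 11/(-61/10))**2 = (-100 + 11*(-10/61))**2 = (-100 - 110/61)**2 = (-6210/61)**2 = 38564100/3721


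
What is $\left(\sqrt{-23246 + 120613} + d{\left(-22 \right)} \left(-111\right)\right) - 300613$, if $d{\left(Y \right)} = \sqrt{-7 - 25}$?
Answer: $-300613 + \sqrt{97367} - 444 i \sqrt{2} \approx -3.003 \cdot 10^{5} - 627.91 i$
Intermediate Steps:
$d{\left(Y \right)} = 4 i \sqrt{2}$ ($d{\left(Y \right)} = \sqrt{-32} = 4 i \sqrt{2}$)
$\left(\sqrt{-23246 + 120613} + d{\left(-22 \right)} \left(-111\right)\right) - 300613 = \left(\sqrt{-23246 + 120613} + 4 i \sqrt{2} \left(-111\right)\right) - 300613 = \left(\sqrt{97367} - 444 i \sqrt{2}\right) - 300613 = -300613 + \sqrt{97367} - 444 i \sqrt{2}$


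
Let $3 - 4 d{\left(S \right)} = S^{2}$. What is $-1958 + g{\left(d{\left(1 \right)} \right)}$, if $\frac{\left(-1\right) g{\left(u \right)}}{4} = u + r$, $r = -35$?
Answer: $-1820$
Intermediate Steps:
$d{\left(S \right)} = \frac{3}{4} - \frac{S^{2}}{4}$
$g{\left(u \right)} = 140 - 4 u$ ($g{\left(u \right)} = - 4 \left(u - 35\right) = - 4 \left(-35 + u\right) = 140 - 4 u$)
$-1958 + g{\left(d{\left(1 \right)} \right)} = -1958 + \left(140 - 4 \left(\frac{3}{4} - \frac{1^{2}}{4}\right)\right) = -1958 + \left(140 - 4 \left(\frac{3}{4} - \frac{1}{4}\right)\right) = -1958 + \left(140 - 2\right) = -1958 + 138 = -1820$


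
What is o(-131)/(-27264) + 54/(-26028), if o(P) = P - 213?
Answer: 8659/821328 ≈ 0.010543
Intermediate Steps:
o(P) = -213 + P
o(-131)/(-27264) + 54/(-26028) = (-213 - 131)/(-27264) + 54/(-26028) = -344*(-1/27264) + 54*(-1/26028) = 43/3408 - 1/482 = 8659/821328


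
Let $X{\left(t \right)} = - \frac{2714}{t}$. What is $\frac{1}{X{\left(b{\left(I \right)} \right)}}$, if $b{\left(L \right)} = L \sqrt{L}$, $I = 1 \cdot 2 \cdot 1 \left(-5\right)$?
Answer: $\frac{5 i \sqrt{10}}{1357} \approx 0.011652 i$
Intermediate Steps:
$I = -10$ ($I = 2 \cdot 1 \left(-5\right) = 2 \left(-5\right) = -10$)
$b{\left(L \right)} = L^{\frac{3}{2}}$
$\frac{1}{X{\left(b{\left(I \right)} \right)}} = \frac{1}{\left(-2714\right) \frac{1}{\left(-10\right)^{\frac{3}{2}}}} = \frac{1}{\left(-2714\right) \frac{1}{\left(-10\right) i \sqrt{10}}} = \frac{1}{\left(-2714\right) \frac{i \sqrt{10}}{100}} = \frac{1}{\left(- \frac{1357}{50}\right) i \sqrt{10}} = \frac{5 i \sqrt{10}}{1357}$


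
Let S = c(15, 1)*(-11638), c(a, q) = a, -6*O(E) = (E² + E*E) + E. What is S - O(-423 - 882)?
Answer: 785775/2 ≈ 3.9289e+5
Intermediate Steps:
O(E) = -E²/3 - E/6 (O(E) = -((E² + E*E) + E)/6 = -((E² + E²) + E)/6 = -(2*E² + E)/6 = -(E + 2*E²)/6 = -E²/3 - E/6)
S = -174570 (S = 15*(-11638) = -174570)
S - O(-423 - 882) = -174570 - (-1)*(-423 - 882)*(1 + 2*(-423 - 882))/6 = -174570 - (-1)*(-1305)*(1 + 2*(-1305))/6 = -174570 - (-1)*(-1305)*(1 - 2610)/6 = -174570 - (-1)*(-1305)*(-2609)/6 = -174570 - 1*(-1134915/2) = -174570 + 1134915/2 = 785775/2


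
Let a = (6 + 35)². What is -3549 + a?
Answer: -1868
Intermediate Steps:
a = 1681 (a = 41² = 1681)
-3549 + a = -3549 + 1681 = -1868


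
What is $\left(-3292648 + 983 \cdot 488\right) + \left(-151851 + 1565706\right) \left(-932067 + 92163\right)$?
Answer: $-1187505282864$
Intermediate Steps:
$\left(-3292648 + 983 \cdot 488\right) + \left(-151851 + 1565706\right) \left(-932067 + 92163\right) = \left(-3292648 + 479704\right) + 1413855 \left(-839904\right) = -2812944 - 1187502469920 = -1187505282864$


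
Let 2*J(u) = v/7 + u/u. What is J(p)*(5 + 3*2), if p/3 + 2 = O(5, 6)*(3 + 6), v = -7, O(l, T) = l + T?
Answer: 0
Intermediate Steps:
O(l, T) = T + l
p = 291 (p = -6 + 3*((6 + 5)*(3 + 6)) = -6 + 3*(11*9) = -6 + 3*99 = -6 + 297 = 291)
J(u) = 0 (J(u) = (-7/7 + u/u)/2 = (-7*1/7 + 1)/2 = (-1 + 1)/2 = (1/2)*0 = 0)
J(p)*(5 + 3*2) = 0*(5 + 3*2) = 0*(5 + 6) = 0*11 = 0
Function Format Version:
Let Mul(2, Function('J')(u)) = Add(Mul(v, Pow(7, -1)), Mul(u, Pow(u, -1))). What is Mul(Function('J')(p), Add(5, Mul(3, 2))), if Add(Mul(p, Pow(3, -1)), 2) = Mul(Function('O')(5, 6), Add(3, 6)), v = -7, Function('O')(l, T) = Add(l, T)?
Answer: 0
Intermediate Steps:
Function('O')(l, T) = Add(T, l)
p = 291 (p = Add(-6, Mul(3, Mul(Add(6, 5), Add(3, 6)))) = Add(-6, Mul(3, Mul(11, 9))) = Add(-6, Mul(3, 99)) = Add(-6, 297) = 291)
Function('J')(u) = 0 (Function('J')(u) = Mul(Rational(1, 2), Add(Mul(-7, Pow(7, -1)), Mul(u, Pow(u, -1)))) = Mul(Rational(1, 2), Add(Mul(-7, Rational(1, 7)), 1)) = Mul(Rational(1, 2), Add(-1, 1)) = Mul(Rational(1, 2), 0) = 0)
Mul(Function('J')(p), Add(5, Mul(3, 2))) = Mul(0, Add(5, Mul(3, 2))) = Mul(0, Add(5, 6)) = Mul(0, 11) = 0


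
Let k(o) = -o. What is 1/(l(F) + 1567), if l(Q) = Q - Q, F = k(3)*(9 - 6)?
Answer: 1/1567 ≈ 0.00063816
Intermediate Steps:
F = -9 (F = (-1*3)*(9 - 6) = -3*3 = -9)
l(Q) = 0
1/(l(F) + 1567) = 1/(0 + 1567) = 1/1567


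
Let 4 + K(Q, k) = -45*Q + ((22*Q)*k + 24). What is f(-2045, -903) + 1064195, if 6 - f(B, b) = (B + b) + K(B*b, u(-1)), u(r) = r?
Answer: 124791674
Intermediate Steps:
K(Q, k) = 20 - 45*Q + 22*Q*k (K(Q, k) = -4 + (-45*Q + ((22*Q)*k + 24)) = -4 + (-45*Q + (22*Q*k + 24)) = -4 + (-45*Q + (24 + 22*Q*k)) = -4 + (24 - 45*Q + 22*Q*k) = 20 - 45*Q + 22*Q*k)
f(B, b) = -14 - B - b + 67*B*b (f(B, b) = 6 - ((B + b) + (20 - 45*B*b + 22*(B*b)*(-1))) = 6 - ((B + b) + (20 - 45*B*b - 22*B*b)) = 6 - ((B + b) + (20 - 67*B*b)) = 6 - (20 + B + b - 67*B*b) = 6 + (-20 - B - b + 67*B*b) = -14 - B - b + 67*B*b)
f(-2045, -903) + 1064195 = (-14 - 1*(-2045) - 1*(-903) + 67*(-2045)*(-903)) + 1064195 = (-14 + 2045 + 903 + 123724545) + 1064195 = 123727479 + 1064195 = 124791674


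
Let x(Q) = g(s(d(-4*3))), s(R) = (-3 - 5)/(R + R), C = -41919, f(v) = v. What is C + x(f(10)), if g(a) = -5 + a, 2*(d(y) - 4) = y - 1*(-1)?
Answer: -125764/3 ≈ -41921.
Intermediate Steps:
d(y) = 9/2 + y/2 (d(y) = 4 + (y - 1*(-1))/2 = 4 + (y + 1)/2 = 4 + (1 + y)/2 = 4 + (½ + y/2) = 9/2 + y/2)
s(R) = -4/R (s(R) = -8*1/(2*R) = -4/R)
x(Q) = -7/3 (x(Q) = -5 - 4/(9/2 + (-4*3)/2) = -5 - 4/(9/2 + (½)*(-12)) = -5 - 4/(9/2 - 6) = -5 - 4/(-3/2) = -5 - 4*(-⅔) = -5 + 8/3 = -7/3)
C + x(f(10)) = -41919 - 7/3 = -125764/3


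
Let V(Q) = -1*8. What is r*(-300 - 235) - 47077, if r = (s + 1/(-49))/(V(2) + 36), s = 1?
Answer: -16153831/343 ≈ -47096.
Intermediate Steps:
V(Q) = -8
r = 12/343 (r = (1 + 1/(-49))/(-8 + 36) = (1 - 1/49)/28 = (48/49)*(1/28) = 12/343 ≈ 0.034985)
r*(-300 - 235) - 47077 = 12*(-300 - 235)/343 - 47077 = (12/343)*(-535) - 47077 = -6420/343 - 47077 = -16153831/343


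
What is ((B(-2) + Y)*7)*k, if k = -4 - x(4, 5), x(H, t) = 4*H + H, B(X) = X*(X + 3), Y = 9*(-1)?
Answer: 1848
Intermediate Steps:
Y = -9
B(X) = X*(3 + X)
x(H, t) = 5*H
k = -24 (k = -4 - 5*4 = -4 - 1*20 = -4 - 20 = -24)
((B(-2) + Y)*7)*k = ((-2*(3 - 2) - 9)*7)*(-24) = ((-2*1 - 9)*7)*(-24) = ((-2 - 9)*7)*(-24) = -11*7*(-24) = -77*(-24) = 1848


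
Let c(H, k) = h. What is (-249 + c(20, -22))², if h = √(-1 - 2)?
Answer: (249 - I*√3)² ≈ 61998.0 - 862.6*I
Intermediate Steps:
h = I*√3 (h = √(-3) = I*√3 ≈ 1.732*I)
c(H, k) = I*√3
(-249 + c(20, -22))² = (-249 + I*√3)²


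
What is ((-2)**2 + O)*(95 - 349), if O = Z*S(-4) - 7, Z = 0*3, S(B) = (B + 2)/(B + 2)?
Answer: 762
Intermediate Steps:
S(B) = 1 (S(B) = (2 + B)/(2 + B) = 1)
Z = 0
O = -7 (O = 0*1 - 7 = 0 - 7 = -7)
((-2)**2 + O)*(95 - 349) = ((-2)**2 - 7)*(95 - 349) = (4 - 7)*(-254) = -3*(-254) = 762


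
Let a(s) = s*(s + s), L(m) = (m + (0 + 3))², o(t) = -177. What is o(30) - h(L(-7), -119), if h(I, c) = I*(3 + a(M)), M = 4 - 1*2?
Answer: -353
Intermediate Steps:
M = 2 (M = 4 - 2 = 2)
L(m) = (3 + m)² (L(m) = (m + 3)² = (3 + m)²)
a(s) = 2*s² (a(s) = s*(2*s) = 2*s²)
h(I, c) = 11*I (h(I, c) = I*(3 + 2*2²) = I*(3 + 2*4) = I*(3 + 8) = I*11 = 11*I)
o(30) - h(L(-7), -119) = -177 - 11*(3 - 7)² = -177 - 11*(-4)² = -177 - 11*16 = -177 - 1*176 = -177 - 176 = -353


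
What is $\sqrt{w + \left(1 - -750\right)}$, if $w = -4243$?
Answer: $6 i \sqrt{97} \approx 59.093 i$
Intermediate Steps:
$\sqrt{w + \left(1 - -750\right)} = \sqrt{-4243 + \left(1 - -750\right)} = \sqrt{-4243 + \left(1 + 750\right)} = \sqrt{-4243 + 751} = \sqrt{-3492} = 6 i \sqrt{97}$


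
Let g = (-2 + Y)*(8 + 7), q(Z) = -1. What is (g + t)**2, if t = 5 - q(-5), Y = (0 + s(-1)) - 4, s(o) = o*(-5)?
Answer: 81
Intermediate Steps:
s(o) = -5*o
Y = 1 (Y = (0 - 5*(-1)) - 4 = (0 + 5) - 4 = 5 - 4 = 1)
t = 6 (t = 5 - 1*(-1) = 5 + 1 = 6)
g = -15 (g = (-2 + 1)*(8 + 7) = -1*15 = -15)
(g + t)**2 = (-15 + 6)**2 = (-9)**2 = 81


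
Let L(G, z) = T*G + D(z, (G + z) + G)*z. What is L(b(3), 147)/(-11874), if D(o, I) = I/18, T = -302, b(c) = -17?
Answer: -36341/71244 ≈ -0.51009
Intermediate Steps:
D(o, I) = I/18 (D(o, I) = I*(1/18) = I/18)
L(G, z) = -302*G + z*(G/9 + z/18) (L(G, z) = -302*G + (((G + z) + G)/18)*z = -302*G + ((z + 2*G)/18)*z = -302*G + (G/9 + z/18)*z = -302*G + z*(G/9 + z/18))
L(b(3), 147)/(-11874) = (-302*(-17) + (1/18)*147*(147 + 2*(-17)))/(-11874) = (5134 + (1/18)*147*(147 - 34))*(-1/11874) = (5134 + (1/18)*147*113)*(-1/11874) = (5134 + 5537/6)*(-1/11874) = (36341/6)*(-1/11874) = -36341/71244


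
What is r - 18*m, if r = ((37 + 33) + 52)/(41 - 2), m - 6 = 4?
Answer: -6898/39 ≈ -176.87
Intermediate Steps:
m = 10 (m = 6 + 4 = 10)
r = 122/39 (r = (70 + 52)/39 = 122*(1/39) = 122/39 ≈ 3.1282)
r - 18*m = 122/39 - 18*10 = 122/39 - 180 = -6898/39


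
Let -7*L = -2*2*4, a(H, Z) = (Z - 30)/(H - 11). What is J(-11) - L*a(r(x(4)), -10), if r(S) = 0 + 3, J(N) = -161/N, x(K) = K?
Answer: 247/77 ≈ 3.2078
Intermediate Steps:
r(S) = 3
a(H, Z) = (-30 + Z)/(-11 + H)
L = 16/7 (L = -(-2*2)*4/7 = -(-4)*4/7 = -⅐*(-16) = 16/7 ≈ 2.2857)
J(-11) - L*a(r(x(4)), -10) = -161/(-11) - 16*(-30 - 10)/(-11 + 3)/7 = -161*(-1/11) - 16*-40/(-8)/7 = 161/11 - 16*(-⅛*(-40))/7 = 161/11 - 16*5/7 = 161/11 - 1*80/7 = 161/11 - 80/7 = 247/77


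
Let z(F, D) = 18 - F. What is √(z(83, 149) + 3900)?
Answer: √3835 ≈ 61.927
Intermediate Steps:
√(z(83, 149) + 3900) = √((18 - 1*83) + 3900) = √((18 - 83) + 3900) = √(-65 + 3900) = √3835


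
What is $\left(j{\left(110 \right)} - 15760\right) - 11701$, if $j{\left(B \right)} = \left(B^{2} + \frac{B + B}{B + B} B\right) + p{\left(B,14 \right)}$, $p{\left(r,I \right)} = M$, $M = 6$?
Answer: $-15245$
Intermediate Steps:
$p{\left(r,I \right)} = 6$
$j{\left(B \right)} = 6 + B + B^{2}$ ($j{\left(B \right)} = \left(B^{2} + \frac{B + B}{B + B} B\right) + 6 = \left(B^{2} + \frac{2 B}{2 B} B\right) + 6 = \left(B^{2} + 2 B \frac{1}{2 B} B\right) + 6 = \left(B^{2} + 1 B\right) + 6 = \left(B^{2} + B\right) + 6 = \left(B + B^{2}\right) + 6 = 6 + B + B^{2}$)
$\left(j{\left(110 \right)} - 15760\right) - 11701 = \left(\left(6 + 110 + 110^{2}\right) - 15760\right) - 11701 = \left(\left(6 + 110 + 12100\right) - 15760\right) - 11701 = \left(12216 - 15760\right) - 11701 = -3544 - 11701 = -15245$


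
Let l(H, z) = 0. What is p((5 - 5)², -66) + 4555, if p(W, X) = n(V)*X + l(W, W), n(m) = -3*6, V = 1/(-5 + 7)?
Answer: 5743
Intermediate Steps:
V = ½ (V = 1/2 = ½ ≈ 0.50000)
n(m) = -18
p(W, X) = -18*X (p(W, X) = -18*X + 0 = -18*X)
p((5 - 5)², -66) + 4555 = -18*(-66) + 4555 = 1188 + 4555 = 5743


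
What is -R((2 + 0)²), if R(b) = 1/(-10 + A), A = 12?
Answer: -½ ≈ -0.50000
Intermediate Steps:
R(b) = ½ (R(b) = 1/(-10 + 12) = 1/2 = ½)
-R((2 + 0)²) = -1*½ = -½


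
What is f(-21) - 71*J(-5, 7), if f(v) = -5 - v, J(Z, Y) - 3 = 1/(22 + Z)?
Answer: -3420/17 ≈ -201.18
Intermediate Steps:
J(Z, Y) = 3 + 1/(22 + Z)
f(-21) - 71*J(-5, 7) = (-5 - 1*(-21)) - 71*(67 + 3*(-5))/(22 - 5) = (-5 + 21) - 71*(67 - 15)/17 = 16 - 71*52/17 = 16 - 3692/17 = -3420/17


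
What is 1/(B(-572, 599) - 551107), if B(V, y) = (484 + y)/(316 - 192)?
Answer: -124/68336185 ≈ -1.8146e-6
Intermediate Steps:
B(V, y) = 121/31 + y/124 (B(V, y) = (484 + y)/124 = (484 + y)*(1/124) = 121/31 + y/124)
1/(B(-572, 599) - 551107) = 1/((121/31 + (1/124)*599) - 551107) = 1/((121/31 + 599/124) - 551107) = 1/(1083/124 - 551107) = 1/(-68336185/124) = -124/68336185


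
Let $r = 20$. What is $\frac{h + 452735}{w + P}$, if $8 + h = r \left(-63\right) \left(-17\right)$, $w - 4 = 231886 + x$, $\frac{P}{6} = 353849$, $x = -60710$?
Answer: $\frac{158049}{764758} \approx 0.20667$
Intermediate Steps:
$P = 2123094$ ($P = 6 \cdot 353849 = 2123094$)
$w = 171180$ ($w = 4 + \left(231886 - 60710\right) = 4 + 171176 = 171180$)
$h = 21412$ ($h = -8 + 20 \left(-63\right) \left(-17\right) = -8 - -21420 = -8 + 21420 = 21412$)
$\frac{h + 452735}{w + P} = \frac{21412 + 452735}{171180 + 2123094} = \frac{474147}{2294274} = 474147 \cdot \frac{1}{2294274} = \frac{158049}{764758}$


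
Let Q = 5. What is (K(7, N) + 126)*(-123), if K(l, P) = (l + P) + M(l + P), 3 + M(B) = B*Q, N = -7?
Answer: -15129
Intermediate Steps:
M(B) = -3 + 5*B (M(B) = -3 + B*5 = -3 + 5*B)
K(l, P) = -3 + 6*P + 6*l (K(l, P) = (l + P) + (-3 + 5*(l + P)) = (P + l) + (-3 + 5*(P + l)) = (P + l) + (-3 + (5*P + 5*l)) = (P + l) + (-3 + 5*P + 5*l) = -3 + 6*P + 6*l)
(K(7, N) + 126)*(-123) = ((-3 + 6*(-7) + 6*7) + 126)*(-123) = ((-3 - 42 + 42) + 126)*(-123) = (-3 + 126)*(-123) = 123*(-123) = -15129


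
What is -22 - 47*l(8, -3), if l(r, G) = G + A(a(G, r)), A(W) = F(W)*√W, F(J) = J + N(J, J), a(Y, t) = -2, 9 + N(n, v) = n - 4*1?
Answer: 119 + 799*I*√2 ≈ 119.0 + 1130.0*I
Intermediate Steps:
N(n, v) = -13 + n (N(n, v) = -9 + (n - 4*1) = -9 + (n - 4) = -9 + (-4 + n) = -13 + n)
F(J) = -13 + 2*J (F(J) = J + (-13 + J) = -13 + 2*J)
A(W) = √W*(-13 + 2*W) (A(W) = (-13 + 2*W)*√W = √W*(-13 + 2*W))
l(r, G) = G - 17*I*√2 (l(r, G) = G + √(-2)*(-13 + 2*(-2)) = G + (I*√2)*(-13 - 4) = G + (I*√2)*(-17) = G - 17*I*√2)
-22 - 47*l(8, -3) = -22 - 47*(-3 - 17*I*√2) = -22 + (141 + 799*I*√2) = 119 + 799*I*√2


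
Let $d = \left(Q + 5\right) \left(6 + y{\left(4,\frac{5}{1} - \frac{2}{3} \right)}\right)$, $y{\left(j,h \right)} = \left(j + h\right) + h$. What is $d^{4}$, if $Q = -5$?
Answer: $0$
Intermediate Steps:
$y{\left(j,h \right)} = j + 2 h$ ($y{\left(j,h \right)} = \left(h + j\right) + h = j + 2 h$)
$d = 0$ ($d = \left(-5 + 5\right) \left(6 + \left(4 + 2 \left(\frac{5}{1} - \frac{2}{3}\right)\right)\right) = 0 \left(6 + \left(4 + 2 \left(5 \cdot 1 - \frac{2}{3}\right)\right)\right) = 0 \left(6 + \left(4 + 2 \left(5 - \frac{2}{3}\right)\right)\right) = 0 \left(6 + \left(4 + 2 \cdot \frac{13}{3}\right)\right) = 0 \left(6 + \left(4 + \frac{26}{3}\right)\right) = 0 \left(6 + \frac{38}{3}\right) = 0 \cdot \frac{56}{3} = 0$)
$d^{4} = 0^{4} = 0$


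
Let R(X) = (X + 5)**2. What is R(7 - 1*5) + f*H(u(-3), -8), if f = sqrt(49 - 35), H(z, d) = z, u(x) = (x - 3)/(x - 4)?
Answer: 49 + 6*sqrt(14)/7 ≈ 52.207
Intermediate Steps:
u(x) = (-3 + x)/(-4 + x)
f = sqrt(14) ≈ 3.7417
R(X) = (5 + X)**2
R(7 - 1*5) + f*H(u(-3), -8) = (5 + (7 - 1*5))**2 + sqrt(14)*((-3 - 3)/(-4 - 3)) = (5 + (7 - 5))**2 + sqrt(14)*(-6/(-7)) = (5 + 2)**2 + sqrt(14)*(-1/7*(-6)) = 7**2 + sqrt(14)*(6/7) = 49 + 6*sqrt(14)/7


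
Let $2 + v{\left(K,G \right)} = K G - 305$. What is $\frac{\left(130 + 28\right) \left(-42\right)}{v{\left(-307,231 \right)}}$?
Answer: $\frac{1659}{17806} \approx 0.093171$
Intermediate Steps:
$v{\left(K,G \right)} = -307 + G K$ ($v{\left(K,G \right)} = -2 + \left(K G - 305\right) = -2 + \left(G K - 305\right) = -2 + \left(-305 + G K\right) = -307 + G K$)
$\frac{\left(130 + 28\right) \left(-42\right)}{v{\left(-307,231 \right)}} = \frac{\left(130 + 28\right) \left(-42\right)}{-307 + 231 \left(-307\right)} = \frac{158 \left(-42\right)}{-307 - 70917} = - \frac{6636}{-71224} = \left(-6636\right) \left(- \frac{1}{71224}\right) = \frac{1659}{17806}$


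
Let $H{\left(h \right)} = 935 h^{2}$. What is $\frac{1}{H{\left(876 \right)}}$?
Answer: $\frac{1}{717496560} \approx 1.3937 \cdot 10^{-9}$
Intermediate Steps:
$\frac{1}{H{\left(876 \right)}} = \frac{1}{935 \cdot 876^{2}} = \frac{1}{935 \cdot 767376} = \frac{1}{717496560}$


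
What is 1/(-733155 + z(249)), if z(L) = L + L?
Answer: -1/732657 ≈ -1.3649e-6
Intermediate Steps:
z(L) = 2*L
1/(-733155 + z(249)) = 1/(-733155 + 2*249) = 1/(-733155 + 498) = 1/(-732657) = -1/732657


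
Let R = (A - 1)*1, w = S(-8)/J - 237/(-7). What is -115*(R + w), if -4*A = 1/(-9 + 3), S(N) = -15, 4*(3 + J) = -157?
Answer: -108576445/28392 ≈ -3824.2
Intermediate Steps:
J = -169/4 (J = -3 + (1/4)*(-157) = -3 - 157/4 = -169/4 ≈ -42.250)
A = 1/24 (A = -1/(4*(-9 + 3)) = -1/4/(-6) = -1/4*(-1/6) = 1/24 ≈ 0.041667)
w = 40473/1183 (w = -15/(-169/4) - 237/(-7) = -15*(-4/169) - 237*(-1/7) = 60/169 + 237/7 = 40473/1183 ≈ 34.212)
R = -23/24 (R = (1/24 - 1)*1 = -23/24*1 = -23/24 ≈ -0.95833)
-115*(R + w) = -115*(-23/24 + 40473/1183) = -115*944143/28392 = -108576445/28392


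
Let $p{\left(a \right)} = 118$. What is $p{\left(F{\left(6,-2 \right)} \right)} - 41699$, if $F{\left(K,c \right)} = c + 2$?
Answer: $-41581$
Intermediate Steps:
$F{\left(K,c \right)} = 2 + c$
$p{\left(F{\left(6,-2 \right)} \right)} - 41699 = 118 - 41699 = -41581$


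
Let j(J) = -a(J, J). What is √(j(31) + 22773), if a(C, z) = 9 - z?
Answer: √22795 ≈ 150.98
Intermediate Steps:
j(J) = -9 + J (j(J) = -(9 - J) = -9 + J)
√(j(31) + 22773) = √((-9 + 31) + 22773) = √(22 + 22773) = √22795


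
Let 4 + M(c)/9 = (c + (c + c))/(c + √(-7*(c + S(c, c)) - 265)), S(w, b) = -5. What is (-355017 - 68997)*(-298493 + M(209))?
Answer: 2871481207236213/22687 + 1196355501*I*√1693/22687 ≈ 1.2657e+11 + 2.1698e+6*I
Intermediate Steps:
M(c) = -36 + 27*c/(c + √(-230 - 7*c)) (M(c) = -36 + 9*((c + (c + c))/(c + √(-7*(c - 5) - 265))) = -36 + 9*((c + 2*c)/(c + √(-7*(-5 + c) - 265))) = -36 + 9*((3*c)/(c + √((35 - 7*c) - 265))) = -36 + 9*((3*c)/(c + √(-230 - 7*c))) = -36 + 9*(3*c/(c + √(-230 - 7*c))) = -36 + 27*c/(c + √(-230 - 7*c)))
(-355017 - 68997)*(-298493 + M(209)) = (-355017 - 68997)*(-298493 + 9*(-1*209 - 4*√(-230 - 7*209))/(209 + √(-230 - 7*209))) = -424014*(-298493 + 9*(-209 - 4*√(-230 - 1463))/(209 + √(-230 - 1463))) = -424014*(-298493 + 9*(-209 - 4*I*√1693)/(209 + √(-1693))) = -424014*(-298493 + 9*(-209 - 4*I*√1693)/(209 + I*√1693)) = 126565210902 - 3816126*(-209 - 4*I*√1693)/(209 + I*√1693)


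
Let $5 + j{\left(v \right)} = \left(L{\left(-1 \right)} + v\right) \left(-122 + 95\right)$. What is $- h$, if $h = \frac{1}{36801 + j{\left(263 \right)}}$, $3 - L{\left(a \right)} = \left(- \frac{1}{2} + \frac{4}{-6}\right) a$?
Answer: $- \frac{2}{59291} \approx -3.3732 \cdot 10^{-5}$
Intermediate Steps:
$L{\left(a \right)} = 3 + \frac{7 a}{6}$ ($L{\left(a \right)} = 3 - \left(- \frac{1}{2} + \frac{4}{-6}\right) a = 3 - \left(\left(-1\right) \frac{1}{2} + 4 \left(- \frac{1}{6}\right)\right) a = 3 - \left(- \frac{1}{2} - \frac{2}{3}\right) a = 3 - - \frac{7 a}{6} = 3 + \frac{7 a}{6}$)
$j{\left(v \right)} = - \frac{109}{2} - 27 v$ ($j{\left(v \right)} = -5 + \left(\left(3 + \frac{7}{6} \left(-1\right)\right) + v\right) \left(-122 + 95\right) = -5 + \left(\left(3 - \frac{7}{6}\right) + v\right) \left(-27\right) = -5 + \left(\frac{11}{6} + v\right) \left(-27\right) = -5 - \left(\frac{99}{2} + 27 v\right) = - \frac{109}{2} - 27 v$)
$h = \frac{2}{59291}$ ($h = \frac{1}{36801 - \frac{14311}{2}} = \frac{1}{\frac{59291}{2}} = \frac{2}{59291} \approx 3.3732 \cdot 10^{-5}$)
$- h = \left(-1\right) \frac{2}{59291} = - \frac{2}{59291}$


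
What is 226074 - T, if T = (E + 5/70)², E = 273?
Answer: 29695175/196 ≈ 1.5151e+5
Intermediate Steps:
T = 14615329/196 (T = (273 + 5/70)² = (273 + 5*(1/70))² = (273 + 1/14)² = (3823/14)² = 14615329/196 ≈ 74568.)
226074 - T = 226074 - 1*14615329/196 = 226074 - 14615329/196 = 29695175/196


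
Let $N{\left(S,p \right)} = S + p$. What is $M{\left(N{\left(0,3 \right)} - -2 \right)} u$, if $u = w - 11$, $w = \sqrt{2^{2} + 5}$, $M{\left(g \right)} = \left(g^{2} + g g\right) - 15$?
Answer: $-280$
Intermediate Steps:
$M{\left(g \right)} = -15 + 2 g^{2}$ ($M{\left(g \right)} = \left(g^{2} + g^{2}\right) - 15 = 2 g^{2} - 15 = -15 + 2 g^{2}$)
$w = 3$ ($w = \sqrt{4 + 5} = \sqrt{9} = 3$)
$u = -8$ ($u = 3 - 11 = -8$)
$M{\left(N{\left(0,3 \right)} - -2 \right)} u = \left(-15 + 2 \left(\left(0 + 3\right) - -2\right)^{2}\right) \left(-8\right) = \left(-15 + 2 \left(3 + 2\right)^{2}\right) \left(-8\right) = \left(-15 + 2 \cdot 5^{2}\right) \left(-8\right) = \left(-15 + 2 \cdot 25\right) \left(-8\right) = \left(-15 + 50\right) \left(-8\right) = 35 \left(-8\right) = -280$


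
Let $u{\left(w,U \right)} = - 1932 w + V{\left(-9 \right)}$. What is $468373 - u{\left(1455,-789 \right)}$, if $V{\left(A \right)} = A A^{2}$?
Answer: $3280162$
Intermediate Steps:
$V{\left(A \right)} = A^{3}$
$u{\left(w,U \right)} = -729 - 1932 w$ ($u{\left(w,U \right)} = - 1932 w + \left(-9\right)^{3} = - 1932 w - 729 = -729 - 1932 w$)
$468373 - u{\left(1455,-789 \right)} = 468373 - \left(-729 - 2811060\right) = 468373 - -2811789 = 468373 + 2811789 = 3280162$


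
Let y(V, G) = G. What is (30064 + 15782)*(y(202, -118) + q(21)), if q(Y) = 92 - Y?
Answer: -2154762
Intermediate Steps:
(30064 + 15782)*(y(202, -118) + q(21)) = (30064 + 15782)*(-118 + (92 - 1*21)) = 45846*(-118 + (92 - 21)) = 45846*(-118 + 71) = 45846*(-47) = -2154762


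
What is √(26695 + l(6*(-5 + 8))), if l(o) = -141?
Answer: √26554 ≈ 162.95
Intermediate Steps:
√(26695 + l(6*(-5 + 8))) = √(26695 - 141) = √26554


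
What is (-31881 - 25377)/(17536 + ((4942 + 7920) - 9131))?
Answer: -6362/2363 ≈ -2.6923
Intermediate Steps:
(-31881 - 25377)/(17536 + ((4942 + 7920) - 9131)) = -57258/(17536 + (12862 - 9131)) = -57258/(17536 + 3731) = -57258/21267 = -57258*1/21267 = -6362/2363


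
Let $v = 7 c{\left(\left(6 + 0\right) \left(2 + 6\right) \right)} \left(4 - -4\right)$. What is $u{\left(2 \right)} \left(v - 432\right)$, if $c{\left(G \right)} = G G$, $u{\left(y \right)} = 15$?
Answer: $1928880$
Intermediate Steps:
$c{\left(G \right)} = G^{2}$
$v = 129024$ ($v = 7 \left(\left(6 + 0\right) \left(2 + 6\right)\right)^{2} \left(4 - -4\right) = 7 \left(6 \cdot 8\right)^{2} \left(4 + 4\right) = 7 \cdot 48^{2} \cdot 8 = 7 \cdot 2304 \cdot 8 = 16128 \cdot 8 = 129024$)
$u{\left(2 \right)} \left(v - 432\right) = 15 \left(129024 - 432\right) = 15 \cdot 128592 = 1928880$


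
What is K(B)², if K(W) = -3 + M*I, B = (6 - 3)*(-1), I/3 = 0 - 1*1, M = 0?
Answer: 9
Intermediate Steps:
I = -3 (I = 3*(0 - 1*1) = 3*(0 - 1) = 3*(-1) = -3)
B = -3 (B = 3*(-1) = -3)
K(W) = -3 (K(W) = -3 + 0*(-3) = -3 + 0 = -3)
K(B)² = (-3)² = 9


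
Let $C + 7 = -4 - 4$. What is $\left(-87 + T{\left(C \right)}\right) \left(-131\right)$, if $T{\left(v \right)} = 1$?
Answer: $11266$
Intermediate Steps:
$C = -15$ ($C = -7 - 8 = -15$)
$\left(-87 + T{\left(C \right)}\right) \left(-131\right) = \left(-87 + 1\right) \left(-131\right) = \left(-86\right) \left(-131\right) = 11266$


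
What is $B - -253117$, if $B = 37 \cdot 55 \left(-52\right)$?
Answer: $147297$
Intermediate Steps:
$B = -105820$ ($B = 2035 \left(-52\right) = -105820$)
$B - -253117 = -105820 - -253117 = -105820 + 253117 = 147297$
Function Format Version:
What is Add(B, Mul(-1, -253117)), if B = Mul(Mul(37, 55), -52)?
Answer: 147297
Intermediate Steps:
B = -105820 (B = Mul(2035, -52) = -105820)
Add(B, Mul(-1, -253117)) = Add(-105820, Mul(-1, -253117)) = Add(-105820, 253117) = 147297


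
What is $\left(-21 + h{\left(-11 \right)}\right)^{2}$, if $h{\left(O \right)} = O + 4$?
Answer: $784$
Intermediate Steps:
$h{\left(O \right)} = 4 + O$
$\left(-21 + h{\left(-11 \right)}\right)^{2} = \left(-21 + \left(4 - 11\right)\right)^{2} = \left(-21 - 7\right)^{2} = \left(-28\right)^{2} = 784$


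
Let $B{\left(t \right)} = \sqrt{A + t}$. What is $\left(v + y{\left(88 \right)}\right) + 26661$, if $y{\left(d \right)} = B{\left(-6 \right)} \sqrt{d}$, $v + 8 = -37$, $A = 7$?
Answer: $26616 + 2 \sqrt{22} \approx 26625.0$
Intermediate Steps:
$B{\left(t \right)} = \sqrt{7 + t}$
$v = -45$ ($v = -8 - 37 = -45$)
$y{\left(d \right)} = \sqrt{d}$ ($y{\left(d \right)} = \sqrt{7 - 6} \sqrt{d} = \sqrt{1} \sqrt{d} = 1 \sqrt{d} = \sqrt{d}$)
$\left(v + y{\left(88 \right)}\right) + 26661 = \left(-45 + \sqrt{88}\right) + 26661 = \left(-45 + 2 \sqrt{22}\right) + 26661 = 26616 + 2 \sqrt{22}$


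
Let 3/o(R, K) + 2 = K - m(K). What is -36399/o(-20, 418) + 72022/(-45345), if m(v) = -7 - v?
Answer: -462693786307/45345 ≈ -1.0204e+7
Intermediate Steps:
o(R, K) = 3/(5 + 2*K) (o(R, K) = 3/(-2 + (K - (-7 - K))) = 3/(-2 + (K + (7 + K))) = 3/(-2 + (7 + 2*K)) = 3/(5 + 2*K))
-36399/o(-20, 418) + 72022/(-45345) = -36399/(3/(5 + 2*418)) + 72022/(-45345) = -36399/(3/(5 + 836)) + 72022*(-1/45345) = -36399/(3/841) - 72022/45345 = -36399/(3*(1/841)) - 72022/45345 = -36399/3/841 - 72022/45345 = -36399*841/3 - 72022/45345 = -10203853 - 72022/45345 = -462693786307/45345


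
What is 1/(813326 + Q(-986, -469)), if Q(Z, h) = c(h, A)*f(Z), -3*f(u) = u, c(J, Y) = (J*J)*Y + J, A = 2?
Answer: 3/435740636 ≈ 6.8848e-9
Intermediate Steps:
c(J, Y) = J + Y*J² (c(J, Y) = J²*Y + J = Y*J² + J = J + Y*J²)
f(u) = -u/3
Q(Z, h) = -Z*h*(1 + 2*h)/3 (Q(Z, h) = (h*(1 + h*2))*(-Z/3) = (h*(1 + 2*h))*(-Z/3) = -Z*h*(1 + 2*h)/3)
1/(813326 + Q(-986, -469)) = 1/(813326 - ⅓*(-986)*(-469)*(1 + 2*(-469))) = 1/(813326 - ⅓*(-986)*(-469)*(1 - 938)) = 1/(813326 - ⅓*(-986)*(-469)*(-937)) = 1/(813326 + 433300658/3) = 1/(435740636/3) = 3/435740636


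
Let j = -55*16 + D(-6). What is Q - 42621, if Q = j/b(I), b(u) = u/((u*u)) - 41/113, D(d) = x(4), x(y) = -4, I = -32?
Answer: -57538381/1425 ≈ -40378.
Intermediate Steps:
D(d) = -4
j = -884 (j = -55*16 - 4 = -880 - 4 = -884)
b(u) = -41/113 + 1/u (b(u) = u/(u²) - 41*1/113 = u/u² - 41/113 = 1/u - 41/113 = -41/113 + 1/u)
Q = 3196544/1425 (Q = -884/(-41/113 + 1/(-32)) = -884/(-41/113 - 1/32) = -884/(-1425/3616) = -884*(-3616/1425) = 3196544/1425 ≈ 2243.2)
Q - 42621 = 3196544/1425 - 42621 = -57538381/1425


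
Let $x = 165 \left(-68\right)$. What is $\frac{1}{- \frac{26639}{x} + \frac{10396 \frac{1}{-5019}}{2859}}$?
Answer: $\frac{3156850620}{7492841549} \approx 0.42132$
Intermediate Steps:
$x = -11220$
$\frac{1}{- \frac{26639}{x} + \frac{10396 \frac{1}{-5019}}{2859}} = \frac{1}{- \frac{26639}{-11220} + \frac{10396 \frac{1}{-5019}}{2859}} = \frac{1}{\left(-26639\right) \left(- \frac{1}{11220}\right) + 10396 \left(- \frac{1}{5019}\right) \frac{1}{2859}} = \frac{1}{\frac{1567}{660} - \frac{10396}{14349321}} = \frac{1}{\frac{7492841549}{3156850620}} = \frac{3156850620}{7492841549}$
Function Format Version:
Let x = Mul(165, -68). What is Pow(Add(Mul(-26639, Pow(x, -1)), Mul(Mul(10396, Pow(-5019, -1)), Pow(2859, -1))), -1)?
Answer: Rational(3156850620, 7492841549) ≈ 0.42132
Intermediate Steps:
x = -11220
Pow(Add(Mul(-26639, Pow(x, -1)), Mul(Mul(10396, Pow(-5019, -1)), Pow(2859, -1))), -1) = Pow(Add(Mul(-26639, Pow(-11220, -1)), Mul(Mul(10396, Pow(-5019, -1)), Pow(2859, -1))), -1) = Pow(Add(Mul(-26639, Rational(-1, 11220)), Mul(Mul(10396, Rational(-1, 5019)), Rational(1, 2859))), -1) = Pow(Add(Rational(1567, 660), Mul(Rational(-10396, 5019), Rational(1, 2859))), -1) = Pow(Add(Rational(1567, 660), Rational(-10396, 14349321)), -1) = Pow(Rational(7492841549, 3156850620), -1) = Rational(3156850620, 7492841549)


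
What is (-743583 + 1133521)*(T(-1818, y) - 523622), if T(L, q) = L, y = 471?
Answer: -204889022720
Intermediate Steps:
(-743583 + 1133521)*(T(-1818, y) - 523622) = (-743583 + 1133521)*(-1818 - 523622) = 389938*(-525440) = -204889022720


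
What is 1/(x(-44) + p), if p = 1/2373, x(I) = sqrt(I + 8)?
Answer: 2373/202720645 - 33786774*I/202720645 ≈ 1.1706e-5 - 0.16667*I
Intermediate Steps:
x(I) = sqrt(8 + I)
p = 1/2373 ≈ 0.00042141
1/(x(-44) + p) = 1/(sqrt(8 - 44) + 1/2373) = 1/(sqrt(-36) + 1/2373) = 1/(6*I + 1/2373) = 1/(1/2373 + 6*I) = 5631129*(1/2373 - 6*I)/202720645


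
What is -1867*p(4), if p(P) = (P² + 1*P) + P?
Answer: -44808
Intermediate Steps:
p(P) = P² + 2*P (p(P) = (P² + P) + P = (P + P²) + P = P² + 2*P)
-1867*p(4) = -7468*(2 + 4) = -7468*6 = -1867*24 = -44808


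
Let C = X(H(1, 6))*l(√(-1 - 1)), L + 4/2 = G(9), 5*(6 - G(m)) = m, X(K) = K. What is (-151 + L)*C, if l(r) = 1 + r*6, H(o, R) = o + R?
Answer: -5208/5 - 31248*I*√2/5 ≈ -1041.6 - 8838.3*I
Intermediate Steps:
H(o, R) = R + o
G(m) = 6 - m/5
L = 11/5 (L = -2 + (6 - ⅕*9) = -2 + (6 - 9/5) = -2 + 21/5 = 11/5 ≈ 2.2000)
l(r) = 1 + 6*r
C = 7 + 42*I*√2 (C = (6 + 1)*(1 + 6*√(-1 - 1)) = 7*(1 + 6*√(-2)) = 7*(1 + 6*(I*√2)) = 7*(1 + 6*I*√2) = 7 + 42*I*√2 ≈ 7.0 + 59.397*I)
(-151 + L)*C = (-151 + 11/5)*(7 + 42*I*√2) = -744*(7 + 42*I*√2)/5 = -5208/5 - 31248*I*√2/5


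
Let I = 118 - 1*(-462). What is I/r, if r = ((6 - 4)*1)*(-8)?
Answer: -145/4 ≈ -36.250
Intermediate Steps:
r = -16 (r = (2*1)*(-8) = 2*(-8) = -16)
I = 580 (I = 118 + 462 = 580)
I/r = 580/(-16) = 580*(-1/16) = -145/4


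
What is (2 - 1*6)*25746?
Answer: -102984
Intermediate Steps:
(2 - 1*6)*25746 = (2 - 6)*25746 = -4*25746 = -102984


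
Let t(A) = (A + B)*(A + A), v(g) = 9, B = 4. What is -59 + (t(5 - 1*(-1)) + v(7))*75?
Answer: 9616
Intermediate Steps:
t(A) = 2*A*(4 + A) (t(A) = (A + 4)*(A + A) = (4 + A)*(2*A) = 2*A*(4 + A))
-59 + (t(5 - 1*(-1)) + v(7))*75 = -59 + (2*(5 - 1*(-1))*(4 + (5 - 1*(-1))) + 9)*75 = -59 + (2*(5 + 1)*(4 + (5 + 1)) + 9)*75 = -59 + (2*6*(4 + 6) + 9)*75 = -59 + (2*6*10 + 9)*75 = -59 + (120 + 9)*75 = -59 + 129*75 = -59 + 9675 = 9616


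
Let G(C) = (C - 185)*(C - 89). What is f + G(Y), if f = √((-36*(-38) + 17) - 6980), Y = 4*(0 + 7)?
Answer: 9577 + I*√5595 ≈ 9577.0 + 74.8*I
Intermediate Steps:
Y = 28 (Y = 4*7 = 28)
f = I*√5595 (f = √((1368 + 17) - 6980) = √(1385 - 6980) = √(-5595) = I*√5595 ≈ 74.8*I)
G(C) = (-185 + C)*(-89 + C)
f + G(Y) = I*√5595 + (16465 + 28² - 274*28) = I*√5595 + (16465 + 784 - 7672) = I*√5595 + 9577 = 9577 + I*√5595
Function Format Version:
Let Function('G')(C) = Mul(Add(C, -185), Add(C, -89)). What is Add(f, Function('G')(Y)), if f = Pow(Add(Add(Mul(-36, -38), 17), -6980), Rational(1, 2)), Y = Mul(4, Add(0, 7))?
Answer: Add(9577, Mul(I, Pow(5595, Rational(1, 2)))) ≈ Add(9577.0, Mul(74.800, I))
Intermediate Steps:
Y = 28 (Y = Mul(4, 7) = 28)
f = Mul(I, Pow(5595, Rational(1, 2))) (f = Pow(Add(Add(1368, 17), -6980), Rational(1, 2)) = Pow(Add(1385, -6980), Rational(1, 2)) = Pow(-5595, Rational(1, 2)) = Mul(I, Pow(5595, Rational(1, 2))) ≈ Mul(74.800, I))
Function('G')(C) = Mul(Add(-185, C), Add(-89, C))
Add(f, Function('G')(Y)) = Add(Mul(I, Pow(5595, Rational(1, 2))), Add(16465, Pow(28, 2), Mul(-274, 28))) = Add(Mul(I, Pow(5595, Rational(1, 2))), Add(16465, 784, -7672)) = Add(Mul(I, Pow(5595, Rational(1, 2))), 9577) = Add(9577, Mul(I, Pow(5595, Rational(1, 2))))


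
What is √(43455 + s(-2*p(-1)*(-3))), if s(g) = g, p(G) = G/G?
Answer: 3*√4829 ≈ 208.47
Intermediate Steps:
p(G) = 1
√(43455 + s(-2*p(-1)*(-3))) = √(43455 - 2*1*(-3)) = √(43455 - 2*(-3)) = √(43455 + 6) = √43461 = 3*√4829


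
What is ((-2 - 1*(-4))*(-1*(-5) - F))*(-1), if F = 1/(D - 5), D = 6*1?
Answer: -8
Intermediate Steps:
D = 6
F = 1 (F = 1/(6 - 5) = 1/1 = 1)
((-2 - 1*(-4))*(-1*(-5) - F))*(-1) = ((-2 - 1*(-4))*(-1*(-5) - 1*1))*(-1) = ((-2 + 4)*(5 - 1))*(-1) = (2*4)*(-1) = 8*(-1) = -8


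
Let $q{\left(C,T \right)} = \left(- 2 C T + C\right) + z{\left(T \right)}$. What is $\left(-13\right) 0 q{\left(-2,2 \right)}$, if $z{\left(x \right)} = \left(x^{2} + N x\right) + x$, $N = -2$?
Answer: $0$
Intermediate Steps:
$z{\left(x \right)} = x^{2} - x$ ($z{\left(x \right)} = \left(x^{2} - 2 x\right) + x = x^{2} - x$)
$q{\left(C,T \right)} = C + T \left(-1 + T\right) - 2 C T$ ($q{\left(C,T \right)} = \left(- 2 C T + C\right) + T \left(-1 + T\right) = \left(C - 2 C T\right) + T \left(-1 + T\right) = C + T \left(-1 + T\right) - 2 C T$)
$\left(-13\right) 0 q{\left(-2,2 \right)} = \left(-13\right) 0 \left(-2 + 2 \left(-1 + 2\right) - \left(-4\right) 2\right) = 0 \left(-2 + 2 \cdot 1 + 8\right) = 0 \left(-2 + 2 + 8\right) = 0 \cdot 8 = 0$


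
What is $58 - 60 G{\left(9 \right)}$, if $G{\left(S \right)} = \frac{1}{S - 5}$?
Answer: $43$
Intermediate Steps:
$G{\left(S \right)} = \frac{1}{-5 + S}$
$58 - 60 G{\left(9 \right)} = 58 - \frac{60}{-5 + 9} = 58 - \frac{60}{4} = 58 - 15 = 43$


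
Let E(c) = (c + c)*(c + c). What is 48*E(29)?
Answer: 161472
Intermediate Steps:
E(c) = 4*c² (E(c) = (2*c)*(2*c) = 4*c²)
48*E(29) = 48*(4*29²) = 48*(4*841) = 48*3364 = 161472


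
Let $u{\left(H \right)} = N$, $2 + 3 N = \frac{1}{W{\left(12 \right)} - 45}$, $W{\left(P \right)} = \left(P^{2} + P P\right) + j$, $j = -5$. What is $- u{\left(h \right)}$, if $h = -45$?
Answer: $\frac{475}{714} \approx 0.66527$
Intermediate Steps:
$W{\left(P \right)} = -5 + 2 P^{2}$ ($W{\left(P \right)} = \left(P^{2} + P P\right) - 5 = \left(P^{2} + P^{2}\right) - 5 = 2 P^{2} - 5 = -5 + 2 P^{2}$)
$N = - \frac{475}{714}$ ($N = - \frac{2}{3} + \frac{1}{3 \left(\left(-5 + 2 \cdot 12^{2}\right) - 45\right)} = - \frac{2}{3} + \frac{1}{3 \left(\left(-5 + 2 \cdot 144\right) - 45\right)} = - \frac{2}{3} + \frac{1}{3 \left(\left(-5 + 288\right) - 45\right)} = - \frac{2}{3} + \frac{1}{3 \left(283 - 45\right)} = - \frac{2}{3} + \frac{1}{3 \cdot 238} = - \frac{2}{3} + \frac{1}{3} \cdot \frac{1}{238} = - \frac{2}{3} + \frac{1}{714} = - \frac{475}{714} \approx -0.66527$)
$u{\left(H \right)} = - \frac{475}{714}$
$- u{\left(h \right)} = \left(-1\right) \left(- \frac{475}{714}\right) = \frac{475}{714}$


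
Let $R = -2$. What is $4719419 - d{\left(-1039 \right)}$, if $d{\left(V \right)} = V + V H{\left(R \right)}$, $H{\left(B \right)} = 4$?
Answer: $4724614$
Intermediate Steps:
$d{\left(V \right)} = 5 V$ ($d{\left(V \right)} = V + V 4 = V + 4 V = 5 V$)
$4719419 - d{\left(-1039 \right)} = 4719419 - 5 \left(-1039\right) = 4719419 - -5195 = 4719419 + 5195 = 4724614$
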